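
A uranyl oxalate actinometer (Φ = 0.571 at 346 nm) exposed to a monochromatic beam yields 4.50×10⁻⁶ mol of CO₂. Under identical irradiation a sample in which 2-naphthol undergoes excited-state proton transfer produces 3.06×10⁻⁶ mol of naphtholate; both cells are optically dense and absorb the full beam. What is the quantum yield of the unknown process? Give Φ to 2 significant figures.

Photons absorbed by the actinometer: 4.50×10⁻⁶ / 0.571 = 7.881×10⁻⁶ mol.
Φ(unknown) = 3.06×10⁻⁶ / 7.881×10⁻⁶ = 0.39.

Φ = 0.39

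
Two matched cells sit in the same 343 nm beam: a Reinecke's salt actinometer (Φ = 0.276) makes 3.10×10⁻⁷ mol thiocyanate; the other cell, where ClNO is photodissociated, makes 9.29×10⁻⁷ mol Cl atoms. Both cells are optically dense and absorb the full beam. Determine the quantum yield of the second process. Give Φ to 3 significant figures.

Photons absorbed by the actinometer: 3.10×10⁻⁷ / 0.276 = 1.123×10⁻⁶ mol.
Φ(unknown) = 9.29×10⁻⁷ / 1.123×10⁻⁶ = 0.827.

Φ = 0.827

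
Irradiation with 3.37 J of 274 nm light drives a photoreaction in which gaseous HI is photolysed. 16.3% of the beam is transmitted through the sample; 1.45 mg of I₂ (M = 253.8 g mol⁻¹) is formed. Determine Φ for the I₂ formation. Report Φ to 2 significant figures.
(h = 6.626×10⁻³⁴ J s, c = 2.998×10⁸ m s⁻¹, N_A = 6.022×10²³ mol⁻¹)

Φ = 0.88

Product: 1.45 mg / 253.8 g mol⁻¹ = 5.713×10⁻⁶ mol.
Photon energy at 274 nm: hc/λ = (6.626×10⁻³⁴)(2.998×10⁸)/(274×10⁻⁹) = 7.250×10⁻¹⁹ J.
Photons incident: 3.37 / 7.250×10⁻¹⁹ = 4.648×10¹⁸, i.e. 4.648×10¹⁸/6.022×10²³ = 7.718×10⁻⁶ mol.
Fraction absorbed: 1 − 16.3/100 = 0.8370.
Photons absorbed: 0.8370 × 7.718×10⁻⁶ = 6.460×10⁻⁶ mol.
Φ = 5.713×10⁻⁶ mol / 6.460×10⁻⁶ mol photons = 0.88.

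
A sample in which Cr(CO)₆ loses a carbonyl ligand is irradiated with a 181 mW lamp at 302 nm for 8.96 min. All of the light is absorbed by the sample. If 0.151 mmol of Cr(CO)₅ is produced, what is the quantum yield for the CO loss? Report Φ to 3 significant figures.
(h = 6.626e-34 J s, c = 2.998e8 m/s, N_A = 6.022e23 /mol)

Product: 0.151 mmol = 1.51e-4 mol.
Photon energy at 302 nm: hc/λ = (6.626e-34)(2.998e8)/(302e-9) = 6.578e-19 J.
Energy delivered: (181 mW)(537.6 s) = 97.31 J.
Photons incident: 97.31 / 6.578e-19 = 1.479e20, i.e. 1.479e20/6.022e23 = 2.456e-4 mol.
Φ = 1.51e-4 mol / 2.456e-4 mol photons = 0.615.

Φ = 0.615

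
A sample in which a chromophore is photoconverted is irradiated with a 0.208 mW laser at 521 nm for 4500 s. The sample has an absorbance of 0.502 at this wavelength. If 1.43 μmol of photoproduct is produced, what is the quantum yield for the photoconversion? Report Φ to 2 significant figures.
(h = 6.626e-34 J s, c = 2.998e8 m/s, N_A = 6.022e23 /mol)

Product: 1.43 μmol = 1.43e-6 mol.
Photon energy at 521 nm: hc/λ = (6.626e-34)(2.998e8)/(521e-9) = 3.813e-19 J.
Energy delivered: (0.208 mW)(4500 s) = 0.9360 J.
Photons incident: 0.9360 / 3.813e-19 = 2.455e18, i.e. 2.455e18/6.022e23 = 4.077e-6 mol.
Fraction absorbed: 1 − 10^(−0.502) = 0.6852.
Photons absorbed: 0.6852 × 4.077e-6 = 2.794e-6 mol.
Φ = 1.43e-6 mol / 2.794e-6 mol photons = 0.51.

Φ = 0.51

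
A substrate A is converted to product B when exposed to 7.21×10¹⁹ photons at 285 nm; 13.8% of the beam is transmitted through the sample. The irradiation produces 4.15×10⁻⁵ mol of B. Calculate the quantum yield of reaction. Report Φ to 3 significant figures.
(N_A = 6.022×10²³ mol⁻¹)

Moles of photons: 7.21×10¹⁹ / 6.022×10²³ = 1.197×10⁻⁴ mol.
Fraction absorbed: 1 − 13.8/100 = 0.8620.
Photons absorbed: 0.8620 × 1.197×10⁻⁴ = 1.032×10⁻⁴ mol.
Φ = 4.15×10⁻⁵ mol / 1.032×10⁻⁴ mol photons = 0.402.

Φ = 0.402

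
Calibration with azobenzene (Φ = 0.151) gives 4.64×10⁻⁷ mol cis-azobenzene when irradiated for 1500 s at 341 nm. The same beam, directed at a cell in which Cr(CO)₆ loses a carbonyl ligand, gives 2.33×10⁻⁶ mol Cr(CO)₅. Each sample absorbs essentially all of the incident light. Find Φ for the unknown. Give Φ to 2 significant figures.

Photons absorbed by the actinometer: 4.64×10⁻⁷ / 0.151 = 3.073×10⁻⁶ mol.
Φ(unknown) = 2.33×10⁻⁶ / 3.073×10⁻⁶ = 0.76.

Φ = 0.76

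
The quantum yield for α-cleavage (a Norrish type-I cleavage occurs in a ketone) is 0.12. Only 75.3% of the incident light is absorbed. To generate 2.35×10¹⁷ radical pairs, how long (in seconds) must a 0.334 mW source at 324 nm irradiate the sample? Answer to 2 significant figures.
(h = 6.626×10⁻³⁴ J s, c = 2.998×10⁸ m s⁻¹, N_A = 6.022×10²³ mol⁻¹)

t ≈ 4800 s

Product: 2.35×10¹⁷ / 6.022×10²³ = 3.902×10⁻⁷ mol.
Photons that must be absorbed: 3.902×10⁻⁷ / 0.12 = 3.252×10⁻⁶ mol.
Incident photons needed: 3.252×10⁻⁶ / 0.753 = 4.319×10⁻⁶ mol.
Photon energy: hc/λ = 6.131×10⁻¹⁹ J; per mole, 3.692×10⁵ J mol⁻¹.
Energy required: 4.319×10⁻⁶ × 3.692×10⁵ = 1.595 J.
Time: 1.595 J / 0.000334 W = 4800 s.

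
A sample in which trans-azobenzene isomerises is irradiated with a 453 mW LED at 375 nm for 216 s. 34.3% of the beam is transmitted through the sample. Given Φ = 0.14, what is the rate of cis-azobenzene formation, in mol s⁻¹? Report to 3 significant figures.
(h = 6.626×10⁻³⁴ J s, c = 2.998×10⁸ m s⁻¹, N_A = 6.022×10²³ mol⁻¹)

Photon energy at 375 nm: hc/λ = (6.626×10⁻³⁴)(2.998×10⁸)/(375×10⁻⁹) = 5.297×10⁻¹⁹ J.
Energy delivered: (453 mW)(216 s) = 97.85 J.
Photons incident: 97.85 / 5.297×10⁻¹⁹ = 1.847×10²⁰, i.e. 1.847×10²⁰/6.022×10²³ = 3.067×10⁻⁴ mol.
Fraction absorbed: 1 − 34.3/100 = 0.6570.
Photons absorbed: 0.6570 × 3.067×10⁻⁴ = 2.015×10⁻⁴ mol.
Product formed: 0.14 × 2.015×10⁻⁴ = 2.821×10⁻⁵ mol.
Rate: 2.821×10⁻⁵ / 216 s = 1.31×10⁻⁷ mol s⁻¹.

1.31×10⁻⁷ mol s⁻¹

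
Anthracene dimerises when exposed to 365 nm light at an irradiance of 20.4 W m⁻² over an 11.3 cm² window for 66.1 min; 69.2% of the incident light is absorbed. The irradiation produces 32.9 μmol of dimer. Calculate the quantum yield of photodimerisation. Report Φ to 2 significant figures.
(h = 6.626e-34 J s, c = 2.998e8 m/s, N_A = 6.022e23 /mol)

Φ = 0.17

Product: 32.9 μmol = 3.29e-5 mol.
Photon energy at 365 nm: hc/λ = (6.626e-34)(2.998e8)/(365e-9) = 5.442e-19 J.
Energy delivered: (20.4 W m⁻²)(11.3e-4 m²)(3966 s) = 91.42 J.
Photons incident: 91.42 / 5.442e-19 = 1.680e20, i.e. 1.680e20/6.022e23 = 2.790e-4 mol.
Photons absorbed: 0.692 × 2.790e-4 = 1.931e-4 mol.
Φ = 3.29e-5 mol / 1.931e-4 mol photons = 0.17.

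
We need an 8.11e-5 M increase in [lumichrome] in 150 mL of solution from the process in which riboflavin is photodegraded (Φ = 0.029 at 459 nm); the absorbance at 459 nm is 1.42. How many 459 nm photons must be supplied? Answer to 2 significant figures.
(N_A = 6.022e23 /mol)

2.6e20 photons

Product: (8.11e-5 M)(0.15 L) = 1.217e-5 mol.
Photons that must be absorbed: 1.217e-5 / 0.029 = 4.197e-4 mol.
Fraction absorbed: 1 − 10^(−1.42) = 0.9620.
Incident photons needed: 4.197e-4 / 0.9620 = 4.363e-4 mol.
Photon count: 4.363e-4 × 6.022e23 = 2.6e20.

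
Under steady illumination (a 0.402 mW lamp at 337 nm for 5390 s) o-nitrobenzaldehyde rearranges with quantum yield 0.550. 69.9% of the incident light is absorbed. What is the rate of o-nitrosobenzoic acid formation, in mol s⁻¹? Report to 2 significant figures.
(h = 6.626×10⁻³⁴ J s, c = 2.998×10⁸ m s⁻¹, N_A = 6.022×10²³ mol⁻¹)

4.4×10⁻¹⁰ mol s⁻¹

Photon energy at 337 nm: hc/λ = (6.626×10⁻³⁴)(2.998×10⁸)/(337×10⁻⁹) = 5.895×10⁻¹⁹ J.
Energy delivered: (0.402 mW)(5390 s) = 2.167 J.
Photons incident: 2.167 / 5.895×10⁻¹⁹ = 3.676×10¹⁸, i.e. 3.676×10¹⁸/6.022×10²³ = 6.104×10⁻⁶ mol.
Photons absorbed: 0.699 × 6.104×10⁻⁶ = 4.267×10⁻⁶ mol.
Product formed: 0.550 × 4.267×10⁻⁶ = 2.347×10⁻⁶ mol.
Rate: 2.347×10⁻⁶ / 5390 s = 4.4×10⁻¹⁰ mol s⁻¹.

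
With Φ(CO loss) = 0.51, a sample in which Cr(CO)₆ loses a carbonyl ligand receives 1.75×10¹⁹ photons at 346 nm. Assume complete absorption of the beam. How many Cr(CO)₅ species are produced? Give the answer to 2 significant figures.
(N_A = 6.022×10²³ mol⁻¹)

8.9×10¹⁸ species

Moles of photons: 1.75×10¹⁹ / 6.022×10²³ = 2.906×10⁻⁵ mol.
Product: Φ × n_abs = 0.51 × 2.906×10⁻⁵ = 1.482×10⁻⁵ mol.
As a count: 1.482×10⁻⁵ × 6.022×10²³ = 8.9×10¹⁸.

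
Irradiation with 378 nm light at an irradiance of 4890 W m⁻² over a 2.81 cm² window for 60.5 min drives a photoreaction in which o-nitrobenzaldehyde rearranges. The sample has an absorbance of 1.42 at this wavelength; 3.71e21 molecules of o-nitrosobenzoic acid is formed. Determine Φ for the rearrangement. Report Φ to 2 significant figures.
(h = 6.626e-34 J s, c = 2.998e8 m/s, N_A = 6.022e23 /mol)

Product: 3.71e21 / 6.022e23 = 0.006161 mol.
Photon energy at 378 nm: hc/λ = (6.626e-34)(2.998e8)/(378e-9) = 5.255e-19 J.
Energy delivered: (4890 W m⁻²)(2.81e-4 m²)(3630 s) = 4988 J.
Photons incident: 4988 / 5.255e-19 = 9.492e21, i.e. 9.492e21/6.022e23 = 0.01576 mol.
Fraction absorbed: 1 − 10^(−1.42) = 0.9620.
Photons absorbed: 0.9620 × 0.01576 = 0.01516 mol.
Φ = 0.006161 mol / 0.01516 mol photons = 0.41.

Φ = 0.41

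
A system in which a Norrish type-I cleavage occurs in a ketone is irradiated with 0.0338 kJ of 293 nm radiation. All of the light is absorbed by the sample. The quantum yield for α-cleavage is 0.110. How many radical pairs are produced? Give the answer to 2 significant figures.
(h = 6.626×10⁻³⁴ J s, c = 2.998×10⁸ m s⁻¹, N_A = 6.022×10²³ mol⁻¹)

Photon energy at 293 nm: hc/λ = (6.626×10⁻³⁴)(2.998×10⁸)/(293×10⁻⁹) = 6.780×10⁻¹⁹ J.
Incident energy: 0.0338 kJ = 33.8 J.
Photons incident: 33.8 / 6.780×10⁻¹⁹ = 4.985×10¹⁹, i.e. 4.985×10¹⁹/6.022×10²³ = 8.278×10⁻⁵ mol.
Product: Φ × n_abs = 0.110 × 8.278×10⁻⁵ = 9.106×10⁻⁶ mol.
As a count: 9.106×10⁻⁶ × 6.022×10²³ = 5.5×10¹⁸.

5.5×10¹⁸ radical pairs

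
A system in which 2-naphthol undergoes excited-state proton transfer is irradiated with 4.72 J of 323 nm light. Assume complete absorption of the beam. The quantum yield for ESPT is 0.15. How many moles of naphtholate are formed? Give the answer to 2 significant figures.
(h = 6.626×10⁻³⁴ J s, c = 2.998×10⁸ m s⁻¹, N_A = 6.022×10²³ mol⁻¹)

1.9×10⁻⁶ mol

Photon energy at 323 nm: hc/λ = (6.626×10⁻³⁴)(2.998×10⁸)/(323×10⁻⁹) = 6.150×10⁻¹⁹ J.
Photons incident: 4.72 / 6.150×10⁻¹⁹ = 7.675×10¹⁸, i.e. 7.675×10¹⁸/6.022×10²³ = 1.274×10⁻⁵ mol.
Product: Φ × n_abs = 0.15 × 1.274×10⁻⁵ = 1.911×10⁻⁶ mol.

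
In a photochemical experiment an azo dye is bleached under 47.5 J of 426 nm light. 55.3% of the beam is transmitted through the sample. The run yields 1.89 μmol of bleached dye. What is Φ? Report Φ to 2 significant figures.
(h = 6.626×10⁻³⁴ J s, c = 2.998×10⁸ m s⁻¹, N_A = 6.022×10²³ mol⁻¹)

Φ = 0.025

Product: 1.89 μmol = 1.89×10⁻⁶ mol.
Photon energy at 426 nm: hc/λ = (6.626×10⁻³⁴)(2.998×10⁸)/(426×10⁻⁹) = 4.663×10⁻¹⁹ J.
Photons incident: 47.5 / 4.663×10⁻¹⁹ = 1.019×10²⁰, i.e. 1.019×10²⁰/6.022×10²³ = 1.692×10⁻⁴ mol.
Fraction absorbed: 1 − 55.3/100 = 0.4470.
Photons absorbed: 0.4470 × 1.692×10⁻⁴ = 7.563×10⁻⁵ mol.
Φ = 1.89×10⁻⁶ mol / 7.563×10⁻⁵ mol photons = 0.025.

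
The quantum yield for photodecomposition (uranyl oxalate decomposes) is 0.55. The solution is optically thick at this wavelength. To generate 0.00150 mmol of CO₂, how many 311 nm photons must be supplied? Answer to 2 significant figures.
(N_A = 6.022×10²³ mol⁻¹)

1.6×10¹⁸ photons

Product: 0.00150 mmol = 1.50×10⁻⁶ mol.
Photons that must be absorbed: 1.50×10⁻⁶ / 0.55 = 2.727×10⁻⁶ mol.
Photon count: 2.727×10⁻⁶ × 6.022×10²³ = 1.6×10¹⁸.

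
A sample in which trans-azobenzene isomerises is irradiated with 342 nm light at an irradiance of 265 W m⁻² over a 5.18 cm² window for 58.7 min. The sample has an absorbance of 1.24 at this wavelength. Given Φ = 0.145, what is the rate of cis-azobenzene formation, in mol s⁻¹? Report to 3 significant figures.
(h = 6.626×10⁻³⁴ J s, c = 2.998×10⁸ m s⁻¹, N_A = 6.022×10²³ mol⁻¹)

5.36×10⁻⁸ mol s⁻¹

Photon energy at 342 nm: hc/λ = (6.626×10⁻³⁴)(2.998×10⁸)/(342×10⁻⁹) = 5.808×10⁻¹⁹ J.
Energy delivered: (265 W m⁻²)(5.18×10⁻⁴ m²)(3522 s) = 483.5 J.
Photons incident: 483.5 / 5.808×10⁻¹⁹ = 8.325×10²⁰, i.e. 8.325×10²⁰/6.022×10²³ = 0.001382 mol.
Fraction absorbed: 1 − 10^(−1.24) = 0.9425.
Photons absorbed: 0.9425 × 0.001382 = 0.001303 mol.
Product formed: 0.145 × 0.001303 = 1.889×10⁻⁴ mol.
Rate: 1.889×10⁻⁴ / 3522 s = 5.36×10⁻⁸ mol s⁻¹.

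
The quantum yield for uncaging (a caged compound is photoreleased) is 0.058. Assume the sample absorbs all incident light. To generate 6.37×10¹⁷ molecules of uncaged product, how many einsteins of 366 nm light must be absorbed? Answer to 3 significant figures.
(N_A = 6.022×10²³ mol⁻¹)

Product: 6.37×10¹⁷ / 6.022×10²³ = 1.058×10⁻⁶ mol.
Photons that must be absorbed: 1.058×10⁻⁶ / 0.058 = 1.824×10⁻⁵ mol.

1.82×10⁻⁵ einstein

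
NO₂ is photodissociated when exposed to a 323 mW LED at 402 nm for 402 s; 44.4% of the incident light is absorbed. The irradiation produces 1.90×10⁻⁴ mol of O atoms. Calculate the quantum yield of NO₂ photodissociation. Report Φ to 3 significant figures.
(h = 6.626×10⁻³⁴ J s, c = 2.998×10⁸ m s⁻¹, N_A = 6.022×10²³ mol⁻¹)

Photon energy at 402 nm: hc/λ = (6.626×10⁻³⁴)(2.998×10⁸)/(402×10⁻⁹) = 4.941×10⁻¹⁹ J.
Energy delivered: (323 mW)(402 s) = 129.8 J.
Photons incident: 129.8 / 4.941×10⁻¹⁹ = 2.627×10²⁰, i.e. 2.627×10²⁰/6.022×10²³ = 4.362×10⁻⁴ mol.
Photons absorbed: 0.444 × 4.362×10⁻⁴ = 1.937×10⁻⁴ mol.
Φ = 1.90×10⁻⁴ mol / 1.937×10⁻⁴ mol photons = 0.981.

Φ = 0.981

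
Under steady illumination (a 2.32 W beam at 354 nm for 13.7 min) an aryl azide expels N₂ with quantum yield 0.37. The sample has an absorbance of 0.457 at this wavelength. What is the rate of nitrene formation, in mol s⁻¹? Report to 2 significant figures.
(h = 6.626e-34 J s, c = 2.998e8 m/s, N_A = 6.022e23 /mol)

Photon energy at 354 nm: hc/λ = (6.626e-34)(2.998e8)/(354e-9) = 5.612e-19 J.
Energy delivered: (2.32 W)(822 s) = 1907 J.
Photons incident: 1907 / 5.612e-19 = 3.398e21, i.e. 3.398e21/6.022e23 = 0.005643 mol.
Fraction absorbed: 1 − 10^(−0.457) = 0.6509.
Photons absorbed: 0.6509 × 0.005643 = 0.003673 mol.
Product formed: 0.37 × 0.003673 = 0.001359 mol.
Rate: 0.001359 / 822 s = 1.7e-6 mol s⁻¹.

1.7e-6 mol s⁻¹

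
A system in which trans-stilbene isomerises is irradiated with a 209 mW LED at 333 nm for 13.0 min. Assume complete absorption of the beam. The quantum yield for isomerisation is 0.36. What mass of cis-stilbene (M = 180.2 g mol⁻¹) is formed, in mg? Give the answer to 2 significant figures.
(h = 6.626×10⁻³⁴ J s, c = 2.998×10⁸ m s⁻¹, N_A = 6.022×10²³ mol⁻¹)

Photon energy at 333 nm: hc/λ = (6.626×10⁻³⁴)(2.998×10⁸)/(333×10⁻⁹) = 5.965×10⁻¹⁹ J.
Energy delivered: (209 mW)(780 s) = 163.0 J.
Photons incident: 163.0 / 5.965×10⁻¹⁹ = 2.733×10²⁰, i.e. 2.733×10²⁰/6.022×10²³ = 4.538×10⁻⁴ mol.
Product: Φ × n_abs = 0.36 × 4.538×10⁻⁴ = 1.634×10⁻⁴ mol.
Mass: 1.634×10⁻⁴ × 180.2 = 0.02944 g = 29 mg.

29 mg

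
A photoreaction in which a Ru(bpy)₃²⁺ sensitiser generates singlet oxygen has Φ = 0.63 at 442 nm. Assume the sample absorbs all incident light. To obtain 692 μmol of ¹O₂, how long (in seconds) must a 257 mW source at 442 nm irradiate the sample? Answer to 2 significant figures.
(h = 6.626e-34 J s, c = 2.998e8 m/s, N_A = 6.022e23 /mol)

t ≈ 1200 s

Product: 692 μmol = 6.92e-4 mol.
Photons that must be absorbed: 6.92e-4 / 0.63 = 0.001098 mol.
Photon energy: hc/λ = 4.494e-19 J; per mole, 2.706e5 J mol⁻¹.
Energy required: 0.001098 × 2.706e5 = 297.1 J.
Time: 297.1 J / 0.257 W = 1200 s.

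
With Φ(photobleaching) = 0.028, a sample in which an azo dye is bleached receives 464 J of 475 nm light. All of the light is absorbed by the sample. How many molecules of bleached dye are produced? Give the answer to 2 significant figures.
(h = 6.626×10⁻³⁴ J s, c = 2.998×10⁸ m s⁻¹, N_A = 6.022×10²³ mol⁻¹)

Photon energy at 475 nm: hc/λ = (6.626×10⁻³⁴)(2.998×10⁸)/(475×10⁻⁹) = 4.182×10⁻¹⁹ J.
Photons incident: 464 / 4.182×10⁻¹⁹ = 1.110×10²¹, i.e. 1.110×10²¹/6.022×10²³ = 0.001843 mol.
Product: Φ × n_abs = 0.028 × 0.001843 = 5.160×10⁻⁵ mol.
As a count: 5.160×10⁻⁵ × 6.022×10²³ = 3.1×10¹⁹.

3.1×10¹⁹ molecules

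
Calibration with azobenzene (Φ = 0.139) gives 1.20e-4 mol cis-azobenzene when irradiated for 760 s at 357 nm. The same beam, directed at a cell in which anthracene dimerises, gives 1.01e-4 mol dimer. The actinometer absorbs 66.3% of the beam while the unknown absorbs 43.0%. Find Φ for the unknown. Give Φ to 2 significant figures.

Photons absorbed by the actinometer: 1.20e-4 / 0.139 = 8.633e-4 mol.
Incident flux: 8.633e-4 / 0.663 = 0.001302 einstein.
Absorbed by unknown: 0.430 × 0.001302 = 5.599e-4 mol.
Φ(unknown) = 1.01e-4 / 5.599e-4 = 0.18.

Φ = 0.18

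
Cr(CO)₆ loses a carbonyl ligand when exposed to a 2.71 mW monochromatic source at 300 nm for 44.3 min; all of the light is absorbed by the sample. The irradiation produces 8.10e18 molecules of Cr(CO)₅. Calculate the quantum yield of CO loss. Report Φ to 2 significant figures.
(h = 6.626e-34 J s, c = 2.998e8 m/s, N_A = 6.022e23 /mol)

Φ = 0.74

Product: 8.10e18 / 6.022e23 = 1.345e-5 mol.
Photon energy at 300 nm: hc/λ = (6.626e-34)(2.998e8)/(300e-9) = 6.622e-19 J.
Energy delivered: (2.71 mW)(2658 s) = 7.203 J.
Photons incident: 7.203 / 6.622e-19 = 1.088e19, i.e. 1.088e19/6.022e23 = 1.807e-5 mol.
Φ = 1.345e-5 mol / 1.807e-5 mol photons = 0.74.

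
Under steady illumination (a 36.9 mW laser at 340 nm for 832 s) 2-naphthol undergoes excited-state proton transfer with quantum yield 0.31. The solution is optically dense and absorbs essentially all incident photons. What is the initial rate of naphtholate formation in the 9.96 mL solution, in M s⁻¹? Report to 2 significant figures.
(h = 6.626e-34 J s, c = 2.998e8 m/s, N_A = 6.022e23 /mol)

3.3e-6 M s⁻¹

Photon energy at 340 nm: hc/λ = (6.626e-34)(2.998e8)/(340e-9) = 5.843e-19 J.
Energy delivered: (36.9 mW)(832 s) = 30.70 J.
Photons incident: 30.70 / 5.843e-19 = 5.254e19, i.e. 5.254e19/6.022e23 = 8.725e-5 mol.
Product formed: 0.31 × 8.725e-5 = 2.705e-5 mol.
Rate: 2.705e-5 mol / (832 s × 0.00996 L) = 3.3e-6 M s⁻¹.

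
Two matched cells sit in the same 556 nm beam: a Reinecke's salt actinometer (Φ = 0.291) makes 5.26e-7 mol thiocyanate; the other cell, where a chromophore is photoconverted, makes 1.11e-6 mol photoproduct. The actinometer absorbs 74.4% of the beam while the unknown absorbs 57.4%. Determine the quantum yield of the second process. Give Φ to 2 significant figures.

Photons absorbed by the actinometer: 5.26e-7 / 0.291 = 1.808e-6 mol.
Incident flux: 1.808e-6 / 0.744 = 2.430e-6 einstein.
Absorbed by unknown: 0.574 × 2.430e-6 = 1.395e-6 mol.
Φ(unknown) = 1.11e-6 / 1.395e-6 = 0.80.

Φ = 0.80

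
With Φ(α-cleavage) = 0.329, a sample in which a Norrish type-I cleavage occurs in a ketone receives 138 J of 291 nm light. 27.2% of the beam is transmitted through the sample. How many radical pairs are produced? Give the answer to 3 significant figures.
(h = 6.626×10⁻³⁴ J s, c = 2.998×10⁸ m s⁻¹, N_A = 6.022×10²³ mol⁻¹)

Photon energy at 291 nm: hc/λ = (6.626×10⁻³⁴)(2.998×10⁸)/(291×10⁻⁹) = 6.826×10⁻¹⁹ J.
Photons incident: 138 / 6.826×10⁻¹⁹ = 2.022×10²⁰, i.e. 2.022×10²⁰/6.022×10²³ = 3.358×10⁻⁴ mol.
Fraction absorbed: 1 − 27.2/100 = 0.7280.
Photons absorbed: 0.7280 × 3.358×10⁻⁴ = 2.445×10⁻⁴ mol.
Product: Φ × n_abs = 0.329 × 2.445×10⁻⁴ = 8.044×10⁻⁵ mol.
As a count: 8.044×10⁻⁵ × 6.022×10²³ = 4.84×10¹⁹.

4.84×10¹⁹ radical pairs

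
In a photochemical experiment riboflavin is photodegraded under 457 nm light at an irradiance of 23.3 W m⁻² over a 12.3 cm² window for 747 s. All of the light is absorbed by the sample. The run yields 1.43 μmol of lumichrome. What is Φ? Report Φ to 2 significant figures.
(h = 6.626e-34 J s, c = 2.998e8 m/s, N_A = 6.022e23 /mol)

Product: 1.43 μmol = 1.43e-6 mol.
Photon energy at 457 nm: hc/λ = (6.626e-34)(2.998e8)/(457e-9) = 4.347e-19 J.
Energy delivered: (23.3 W m⁻²)(12.3e-4 m²)(747 s) = 21.41 J.
Photons incident: 21.41 / 4.347e-19 = 4.925e19, i.e. 4.925e19/6.022e23 = 8.178e-5 mol.
Φ = 1.43e-6 mol / 8.178e-5 mol photons = 0.017.

Φ = 0.017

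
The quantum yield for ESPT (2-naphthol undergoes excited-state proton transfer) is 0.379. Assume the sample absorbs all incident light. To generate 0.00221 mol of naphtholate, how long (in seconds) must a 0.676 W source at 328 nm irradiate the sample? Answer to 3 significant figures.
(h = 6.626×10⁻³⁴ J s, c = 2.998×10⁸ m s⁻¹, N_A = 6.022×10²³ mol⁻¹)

t ≈ 3150 s

Photons that must be absorbed: 0.00221 / 0.379 = 0.005831 mol.
Photon energy: hc/λ = 6.056×10⁻¹⁹ J; per mole, 3.647×10⁵ J mol⁻¹.
Energy required: 0.005831 × 3.647×10⁵ = 2127 J.
Time: 2127 J / 0.676 W = 3150 s.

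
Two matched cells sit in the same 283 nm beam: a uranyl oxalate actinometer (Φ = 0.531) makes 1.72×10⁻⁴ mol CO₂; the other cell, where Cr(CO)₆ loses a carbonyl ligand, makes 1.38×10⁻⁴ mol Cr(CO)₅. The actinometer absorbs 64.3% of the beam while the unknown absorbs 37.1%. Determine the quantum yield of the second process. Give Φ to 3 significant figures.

Photons absorbed by the actinometer: 1.72×10⁻⁴ / 0.531 = 3.239×10⁻⁴ mol.
Incident flux: 3.239×10⁻⁴ / 0.643 = 5.037×10⁻⁴ einstein.
Absorbed by unknown: 0.371 × 5.037×10⁻⁴ = 1.869×10⁻⁴ mol.
Φ(unknown) = 1.38×10⁻⁴ / 1.869×10⁻⁴ = 0.738.

Φ = 0.738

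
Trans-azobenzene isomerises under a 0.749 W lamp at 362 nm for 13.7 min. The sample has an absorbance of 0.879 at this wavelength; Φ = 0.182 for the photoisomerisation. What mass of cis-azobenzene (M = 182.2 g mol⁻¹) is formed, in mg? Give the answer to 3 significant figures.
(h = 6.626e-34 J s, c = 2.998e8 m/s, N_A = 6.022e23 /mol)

Photon energy at 362 nm: hc/λ = (6.626e-34)(2.998e8)/(362e-9) = 5.487e-19 J.
Energy delivered: (0.749 W)(822 s) = 615.7 J.
Photons incident: 615.7 / 5.487e-19 = 1.122e21, i.e. 1.122e21/6.022e23 = 0.001863 mol.
Fraction absorbed: 1 − 10^(−0.879) = 0.8679.
Photons absorbed: 0.8679 × 0.001863 = 0.001617 mol.
Product: Φ × n_abs = 0.182 × 0.001617 = 2.943e-4 mol.
Mass: 2.943e-4 × 182.2 = 0.05362 g = 53.6 mg.

53.6 mg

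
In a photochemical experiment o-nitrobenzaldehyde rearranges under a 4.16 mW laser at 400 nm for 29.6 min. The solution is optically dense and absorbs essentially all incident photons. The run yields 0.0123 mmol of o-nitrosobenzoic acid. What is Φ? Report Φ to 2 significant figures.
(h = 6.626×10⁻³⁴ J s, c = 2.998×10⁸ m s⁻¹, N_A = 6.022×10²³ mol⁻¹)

Φ = 0.50

Product: 0.0123 mmol = 1.23×10⁻⁵ mol.
Photon energy at 400 nm: hc/λ = (6.626×10⁻³⁴)(2.998×10⁸)/(400×10⁻⁹) = 4.966×10⁻¹⁹ J.
Energy delivered: (4.16 mW)(1776 s) = 7.388 J.
Photons incident: 7.388 / 4.966×10⁻¹⁹ = 1.488×10¹⁹, i.e. 1.488×10¹⁹/6.022×10²³ = 2.471×10⁻⁵ mol.
Φ = 1.23×10⁻⁵ mol / 2.471×10⁻⁵ mol photons = 0.50.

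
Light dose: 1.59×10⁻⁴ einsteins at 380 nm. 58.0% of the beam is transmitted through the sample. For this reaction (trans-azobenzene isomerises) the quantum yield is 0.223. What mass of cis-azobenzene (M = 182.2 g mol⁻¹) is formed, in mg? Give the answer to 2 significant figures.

Fraction absorbed: 1 − 58.0/100 = 0.4200.
Photons absorbed: 0.4200 × 1.59×10⁻⁴ = 6.678×10⁻⁵ mol.
Product: Φ × n_abs = 0.223 × 6.678×10⁻⁵ = 1.489×10⁻⁵ mol.
Mass: 1.489×10⁻⁵ × 182.2 = 0.002713 g = 2.7 mg.

2.7 mg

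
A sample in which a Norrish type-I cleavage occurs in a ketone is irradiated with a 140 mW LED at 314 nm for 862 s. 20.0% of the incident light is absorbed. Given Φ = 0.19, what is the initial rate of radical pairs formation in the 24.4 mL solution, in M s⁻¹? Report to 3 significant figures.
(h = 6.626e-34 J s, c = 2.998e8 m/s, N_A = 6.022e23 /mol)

Photon energy at 314 nm: hc/λ = (6.626e-34)(2.998e8)/(314e-9) = 6.326e-19 J.
Energy delivered: (140 mW)(862 s) = 120.7 J.
Photons incident: 120.7 / 6.326e-19 = 1.908e20, i.e. 1.908e20/6.022e23 = 3.168e-4 mol.
Photons absorbed: 0.200 × 3.168e-4 = 6.336e-5 mol.
Product formed: 0.19 × 6.336e-5 = 1.204e-5 mol.
Rate: 1.204e-5 mol / (862 s × 0.0244 L) = 5.72e-7 M s⁻¹.

5.72e-7 M s⁻¹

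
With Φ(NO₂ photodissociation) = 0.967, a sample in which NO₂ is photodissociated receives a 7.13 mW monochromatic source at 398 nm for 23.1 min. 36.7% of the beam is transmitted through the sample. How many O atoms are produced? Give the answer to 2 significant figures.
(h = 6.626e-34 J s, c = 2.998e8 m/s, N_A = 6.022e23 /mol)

Photon energy at 398 nm: hc/λ = (6.626e-34)(2.998e8)/(398e-9) = 4.991e-19 J.
Energy delivered: (7.13 mW)(1386 s) = 9.882 J.
Photons incident: 9.882 / 4.991e-19 = 1.980e19, i.e. 1.980e19/6.022e23 = 3.288e-5 mol.
Fraction absorbed: 1 − 36.7/100 = 0.6330.
Photons absorbed: 0.6330 × 3.288e-5 = 2.081e-5 mol.
Product: Φ × n_abs = 0.967 × 2.081e-5 = 2.012e-5 mol.
As a count: 2.012e-5 × 6.022e23 = 1.2e19.

1.2e19 atoms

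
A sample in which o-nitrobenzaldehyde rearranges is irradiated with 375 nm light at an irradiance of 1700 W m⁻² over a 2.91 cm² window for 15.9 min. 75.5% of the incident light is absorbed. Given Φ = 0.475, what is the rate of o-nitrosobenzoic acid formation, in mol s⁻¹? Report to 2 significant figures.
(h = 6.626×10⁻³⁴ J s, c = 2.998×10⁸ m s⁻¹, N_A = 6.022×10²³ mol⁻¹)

Photon energy at 375 nm: hc/λ = (6.626×10⁻³⁴)(2.998×10⁸)/(375×10⁻⁹) = 5.297×10⁻¹⁹ J.
Energy delivered: (1700 W m⁻²)(2.91×10⁻⁴ m²)(954 s) = 471.9 J.
Photons incident: 471.9 / 5.297×10⁻¹⁹ = 8.909×10²⁰, i.e. 8.909×10²⁰/6.022×10²³ = 0.001479 mol.
Photons absorbed: 0.755 × 0.001479 = 0.001117 mol.
Product formed: 0.475 × 0.001117 = 5.306×10⁻⁴ mol.
Rate: 5.306×10⁻⁴ / 954 s = 5.6×10⁻⁷ mol s⁻¹.

5.6×10⁻⁷ mol s⁻¹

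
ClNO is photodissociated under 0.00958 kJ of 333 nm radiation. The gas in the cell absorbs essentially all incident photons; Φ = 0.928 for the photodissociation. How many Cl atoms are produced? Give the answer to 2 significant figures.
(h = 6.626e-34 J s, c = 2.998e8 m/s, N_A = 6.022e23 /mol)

1.5e19 atoms

Photon energy at 333 nm: hc/λ = (6.626e-34)(2.998e8)/(333e-9) = 5.965e-19 J.
Incident energy: 0.00958 kJ = 9.58 J.
Photons incident: 9.58 / 5.965e-19 = 1.606e19, i.e. 1.606e19/6.022e23 = 2.667e-5 mol.
Product: Φ × n_abs = 0.928 × 2.667e-5 = 2.475e-5 mol.
As a count: 2.475e-5 × 6.022e23 = 1.5e19.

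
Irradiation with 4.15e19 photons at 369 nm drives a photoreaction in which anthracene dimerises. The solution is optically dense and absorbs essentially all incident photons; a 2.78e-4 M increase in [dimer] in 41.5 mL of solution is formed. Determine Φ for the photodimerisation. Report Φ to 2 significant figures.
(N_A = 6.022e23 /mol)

Product: (2.78e-4 M)(0.0415 L) = 1.154e-5 mol.
Moles of photons: 4.15e19 / 6.022e23 = 6.891e-5 mol.
Φ = 1.154e-5 mol / 6.891e-5 mol photons = 0.17.

Φ = 0.17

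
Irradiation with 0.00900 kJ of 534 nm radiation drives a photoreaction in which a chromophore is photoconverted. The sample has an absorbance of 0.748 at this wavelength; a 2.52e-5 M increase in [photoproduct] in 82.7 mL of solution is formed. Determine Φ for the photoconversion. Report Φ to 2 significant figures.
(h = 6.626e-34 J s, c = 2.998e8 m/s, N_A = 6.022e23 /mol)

Φ = 0.063

Product: (2.52e-5 M)(0.0827 L) = 2.084e-6 mol.
Photon energy at 534 nm: hc/λ = (6.626e-34)(2.998e8)/(534e-9) = 3.720e-19 J.
Incident energy: 0.00900 kJ = 9.00 J.
Photons incident: 9.00 / 3.720e-19 = 2.419e19, i.e. 2.419e19/6.022e23 = 4.017e-5 mol.
Fraction absorbed: 1 − 10^(−0.748) = 0.8214.
Photons absorbed: 0.8214 × 4.017e-5 = 3.300e-5 mol.
Φ = 2.084e-6 mol / 3.300e-5 mol photons = 0.063.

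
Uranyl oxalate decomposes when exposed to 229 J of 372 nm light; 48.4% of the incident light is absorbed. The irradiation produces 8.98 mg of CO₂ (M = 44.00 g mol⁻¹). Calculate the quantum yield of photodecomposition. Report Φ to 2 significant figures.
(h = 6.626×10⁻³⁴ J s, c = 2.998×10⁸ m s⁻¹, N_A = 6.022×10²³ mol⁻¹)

Product: 8.98 mg / 44.00 g mol⁻¹ = 2.041×10⁻⁴ mol.
Photon energy at 372 nm: hc/λ = (6.626×10⁻³⁴)(2.998×10⁸)/(372×10⁻⁹) = 5.340×10⁻¹⁹ J.
Photons incident: 229 / 5.340×10⁻¹⁹ = 4.288×10²⁰, i.e. 4.288×10²⁰/6.022×10²³ = 7.121×10⁻⁴ mol.
Photons absorbed: 0.484 × 7.121×10⁻⁴ = 3.447×10⁻⁴ mol.
Φ = 2.041×10⁻⁴ mol / 3.447×10⁻⁴ mol photons = 0.59.

Φ = 0.59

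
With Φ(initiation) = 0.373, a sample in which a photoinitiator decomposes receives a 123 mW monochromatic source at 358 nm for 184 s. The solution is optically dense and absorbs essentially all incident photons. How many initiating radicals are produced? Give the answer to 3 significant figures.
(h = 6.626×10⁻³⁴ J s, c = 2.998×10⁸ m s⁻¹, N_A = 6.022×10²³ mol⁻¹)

Photon energy at 358 nm: hc/λ = (6.626×10⁻³⁴)(2.998×10⁸)/(358×10⁻⁹) = 5.549×10⁻¹⁹ J.
Energy delivered: (123 mW)(184 s) = 22.63 J.
Photons incident: 22.63 / 5.549×10⁻¹⁹ = 4.078×10¹⁹, i.e. 4.078×10¹⁹/6.022×10²³ = 6.772×10⁻⁵ mol.
Product: Φ × n_abs = 0.373 × 6.772×10⁻⁵ = 2.526×10⁻⁵ mol.
As a count: 2.526×10⁻⁵ × 6.022×10²³ = 1.52×10¹⁹.

1.52×10¹⁹ initiating radicals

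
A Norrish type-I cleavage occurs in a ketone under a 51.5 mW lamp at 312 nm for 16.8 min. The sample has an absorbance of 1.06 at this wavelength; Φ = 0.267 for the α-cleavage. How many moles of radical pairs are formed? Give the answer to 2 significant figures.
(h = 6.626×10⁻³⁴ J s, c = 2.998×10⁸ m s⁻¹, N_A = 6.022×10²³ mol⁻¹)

3.3×10⁻⁵ mol

Photon energy at 312 nm: hc/λ = (6.626×10⁻³⁴)(2.998×10⁸)/(312×10⁻⁹) = 6.367×10⁻¹⁹ J.
Energy delivered: (51.5 mW)(1008 s) = 51.91 J.
Photons incident: 51.91 / 6.367×10⁻¹⁹ = 8.153×10¹⁹, i.e. 8.153×10¹⁹/6.022×10²³ = 1.354×10⁻⁴ mol.
Fraction absorbed: 1 − 10^(−1.06) = 0.9129.
Photons absorbed: 0.9129 × 1.354×10⁻⁴ = 1.236×10⁻⁴ mol.
Product: Φ × n_abs = 0.267 × 1.236×10⁻⁴ = 3.300×10⁻⁵ mol.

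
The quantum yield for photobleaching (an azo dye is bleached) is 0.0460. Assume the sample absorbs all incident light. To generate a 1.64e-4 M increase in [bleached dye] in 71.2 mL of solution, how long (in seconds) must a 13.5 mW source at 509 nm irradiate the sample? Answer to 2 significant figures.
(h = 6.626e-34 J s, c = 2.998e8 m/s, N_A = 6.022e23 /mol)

Product: (1.64e-4 M)(0.0712 L) = 1.168e-5 mol.
Photons that must be absorbed: 1.168e-5 / 0.0460 = 2.539e-4 mol.
Photon energy: hc/λ = 3.903e-19 J; per mole, 2.350e5 J mol⁻¹.
Energy required: 2.539e-4 × 2.350e5 = 59.67 J.
Time: 59.67 J / 0.0135 W = 4400 s.

t ≈ 4400 s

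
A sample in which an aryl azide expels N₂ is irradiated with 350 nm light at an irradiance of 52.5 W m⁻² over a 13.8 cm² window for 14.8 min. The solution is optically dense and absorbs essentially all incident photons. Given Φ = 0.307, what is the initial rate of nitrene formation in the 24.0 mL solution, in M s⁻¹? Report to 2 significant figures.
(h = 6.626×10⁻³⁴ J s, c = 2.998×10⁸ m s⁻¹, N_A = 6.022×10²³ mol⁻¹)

2.7×10⁻⁶ M s⁻¹

Photon energy at 350 nm: hc/λ = (6.626×10⁻³⁴)(2.998×10⁸)/(350×10⁻⁹) = 5.676×10⁻¹⁹ J.
Energy delivered: (52.5 W m⁻²)(13.8×10⁻⁴ m²)(888 s) = 64.34 J.
Photons incident: 64.34 / 5.676×10⁻¹⁹ = 1.134×10²⁰, i.e. 1.134×10²⁰/6.022×10²³ = 1.883×10⁻⁴ mol.
Product formed: 0.307 × 1.883×10⁻⁴ = 5.781×10⁻⁵ mol.
Rate: 5.781×10⁻⁵ mol / (888 s × 0.024 L) = 2.7×10⁻⁶ M s⁻¹.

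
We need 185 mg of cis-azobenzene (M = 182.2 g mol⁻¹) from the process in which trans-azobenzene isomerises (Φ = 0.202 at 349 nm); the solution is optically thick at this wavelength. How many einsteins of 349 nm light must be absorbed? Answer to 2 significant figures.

Product: 185 mg / 182.2 g mol⁻¹ = 0.001015 mol.
Photons that must be absorbed: 0.001015 / 0.202 = 0.005025 mol.

0.0050 einstein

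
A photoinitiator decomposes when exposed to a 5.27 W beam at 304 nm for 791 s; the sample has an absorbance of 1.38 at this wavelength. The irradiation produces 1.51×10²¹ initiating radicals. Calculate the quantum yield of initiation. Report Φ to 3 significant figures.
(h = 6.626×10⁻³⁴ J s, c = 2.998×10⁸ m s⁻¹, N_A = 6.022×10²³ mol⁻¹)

Product: 1.51×10²¹ / 6.022×10²³ = 0.002507 mol.
Photon energy at 304 nm: hc/λ = (6.626×10⁻³⁴)(2.998×10⁸)/(304×10⁻⁹) = 6.534×10⁻¹⁹ J.
Energy delivered: (5.27 W)(791 s) = 4169 J.
Photons incident: 4169 / 6.534×10⁻¹⁹ = 6.380×10²¹, i.e. 6.380×10²¹/6.022×10²³ = 0.01059 mol.
Fraction absorbed: 1 − 10^(−1.38) = 0.9583.
Photons absorbed: 0.9583 × 0.01059 = 0.01015 mol.
Φ = 0.002507 mol / 0.01015 mol photons = 0.247.

Φ = 0.247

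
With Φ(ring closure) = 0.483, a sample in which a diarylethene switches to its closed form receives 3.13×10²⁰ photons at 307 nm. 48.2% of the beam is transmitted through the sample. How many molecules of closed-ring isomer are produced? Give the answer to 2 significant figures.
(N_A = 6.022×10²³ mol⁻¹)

7.8×10¹⁹ molecules

Moles of photons: 3.13×10²⁰ / 6.022×10²³ = 5.198×10⁻⁴ mol.
Fraction absorbed: 1 − 48.2/100 = 0.5180.
Photons absorbed: 0.5180 × 5.198×10⁻⁴ = 2.693×10⁻⁴ mol.
Product: Φ × n_abs = 0.483 × 2.693×10⁻⁴ = 1.301×10⁻⁴ mol.
As a count: 1.301×10⁻⁴ × 6.022×10²³ = 7.8×10¹⁹.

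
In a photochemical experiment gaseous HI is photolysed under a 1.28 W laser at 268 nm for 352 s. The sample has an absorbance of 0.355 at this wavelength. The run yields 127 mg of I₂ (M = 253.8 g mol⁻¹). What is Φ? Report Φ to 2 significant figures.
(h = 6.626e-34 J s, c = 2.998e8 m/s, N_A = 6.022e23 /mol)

Product: 127 mg / 253.8 g mol⁻¹ = 5.004e-4 mol.
Photon energy at 268 nm: hc/λ = (6.626e-34)(2.998e8)/(268e-9) = 7.412e-19 J.
Energy delivered: (1.28 W)(352 s) = 450.6 J.
Photons incident: 450.6 / 7.412e-19 = 6.079e20, i.e. 6.079e20/6.022e23 = 0.001009 mol.
Fraction absorbed: 1 − 10^(−0.355) = 0.5584.
Photons absorbed: 0.5584 × 0.001009 = 5.634e-4 mol.
Φ = 5.004e-4 mol / 5.634e-4 mol photons = 0.89.

Φ = 0.89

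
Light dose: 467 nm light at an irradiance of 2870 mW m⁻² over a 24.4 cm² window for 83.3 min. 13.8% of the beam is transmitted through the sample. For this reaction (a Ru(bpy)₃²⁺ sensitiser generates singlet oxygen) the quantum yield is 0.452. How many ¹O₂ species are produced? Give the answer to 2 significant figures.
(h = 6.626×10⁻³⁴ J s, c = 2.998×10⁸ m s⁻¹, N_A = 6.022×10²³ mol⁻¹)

Photon energy at 467 nm: hc/λ = (6.626×10⁻³⁴)(2.998×10⁸)/(467×10⁻⁹) = 4.254×10⁻¹⁹ J.
Energy delivered: (2870 mW m⁻²)(24.4×10⁻⁴ m²)(4998 s) = 35.00 J.
Photons incident: 35.00 / 4.254×10⁻¹⁹ = 8.228×10¹⁹, i.e. 8.228×10¹⁹/6.022×10²³ = 1.366×10⁻⁴ mol.
Fraction absorbed: 1 − 13.8/100 = 0.8620.
Photons absorbed: 0.8620 × 1.366×10⁻⁴ = 1.177×10⁻⁴ mol.
Product: Φ × n_abs = 0.452 × 1.177×10⁻⁴ = 5.320×10⁻⁵ mol.
As a count: 5.320×10⁻⁵ × 6.022×10²³ = 3.2×10¹⁹.

3.2×10¹⁹ species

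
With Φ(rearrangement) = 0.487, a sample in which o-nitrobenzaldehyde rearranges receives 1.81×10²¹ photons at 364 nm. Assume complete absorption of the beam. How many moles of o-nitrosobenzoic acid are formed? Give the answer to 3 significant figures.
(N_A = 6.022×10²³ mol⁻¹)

Moles of photons: 1.81×10²¹ / 6.022×10²³ = 0.003006 mol.
Product: Φ × n_abs = 0.487 × 0.003006 = 0.001464 mol.

0.00146 mol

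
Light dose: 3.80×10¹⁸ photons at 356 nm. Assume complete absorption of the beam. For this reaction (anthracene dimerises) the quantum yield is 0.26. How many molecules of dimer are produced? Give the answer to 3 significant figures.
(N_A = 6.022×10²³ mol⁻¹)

9.88×10¹⁷ molecules

Moles of photons: 3.80×10¹⁸ / 6.022×10²³ = 6.310×10⁻⁶ mol.
Product: Φ × n_abs = 0.26 × 6.310×10⁻⁶ = 1.641×10⁻⁶ mol.
As a count: 1.641×10⁻⁶ × 6.022×10²³ = 9.88×10¹⁷.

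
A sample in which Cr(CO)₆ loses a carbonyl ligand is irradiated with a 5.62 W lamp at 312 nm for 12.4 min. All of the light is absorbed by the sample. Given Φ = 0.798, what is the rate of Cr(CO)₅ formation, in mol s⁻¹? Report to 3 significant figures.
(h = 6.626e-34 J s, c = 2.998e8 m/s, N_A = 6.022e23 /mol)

1.17e-5 mol s⁻¹

Photon energy at 312 nm: hc/λ = (6.626e-34)(2.998e8)/(312e-9) = 6.367e-19 J.
Energy delivered: (5.62 W)(744 s) = 4181 J.
Photons incident: 4181 / 6.367e-19 = 6.567e21, i.e. 6.567e21/6.022e23 = 0.01091 mol.
Product formed: 0.798 × 0.01091 = 0.008706 mol.
Rate: 0.008706 / 744 s = 1.17e-5 mol s⁻¹.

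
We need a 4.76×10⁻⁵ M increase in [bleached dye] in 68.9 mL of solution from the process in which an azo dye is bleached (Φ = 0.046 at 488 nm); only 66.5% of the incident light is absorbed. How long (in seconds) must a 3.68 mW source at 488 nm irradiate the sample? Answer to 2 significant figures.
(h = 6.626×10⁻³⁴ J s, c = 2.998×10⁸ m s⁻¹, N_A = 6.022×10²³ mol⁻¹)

Product: (4.76×10⁻⁵ M)(0.0689 L) = 3.280×10⁻⁶ mol.
Photons that must be absorbed: 3.280×10⁻⁶ / 0.046 = 7.130×10⁻⁵ mol.
Incident photons needed: 7.130×10⁻⁵ / 0.665 = 1.072×10⁻⁴ mol.
Photon energy: hc/λ = 4.071×10⁻¹⁹ J; per mole, 2.452×10⁵ J mol⁻¹.
Energy required: 1.072×10⁻⁴ × 2.452×10⁵ = 26.29 J.
Time: 26.29 J / 0.00368 W = 7100 s.

t ≈ 7100 s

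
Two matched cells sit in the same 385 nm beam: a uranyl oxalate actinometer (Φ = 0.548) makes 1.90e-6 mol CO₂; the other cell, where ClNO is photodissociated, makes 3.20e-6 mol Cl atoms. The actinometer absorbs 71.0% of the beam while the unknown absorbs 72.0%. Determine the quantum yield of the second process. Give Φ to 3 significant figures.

Photons absorbed by the actinometer: 1.90e-6 / 0.548 = 3.467e-6 mol.
Incident flux: 3.467e-6 / 0.710 = 4.883e-6 einstein.
Absorbed by unknown: 0.720 × 4.883e-6 = 3.516e-6 mol.
Φ(unknown) = 3.20e-6 / 3.516e-6 = 0.910.

Φ = 0.910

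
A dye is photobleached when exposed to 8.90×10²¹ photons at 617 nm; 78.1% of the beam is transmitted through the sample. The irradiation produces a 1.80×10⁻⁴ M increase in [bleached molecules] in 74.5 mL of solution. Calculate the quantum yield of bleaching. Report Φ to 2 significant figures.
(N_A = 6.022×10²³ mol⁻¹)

Φ = 0.0041

Product: (1.80×10⁻⁴ M)(0.0745 L) = 1.341×10⁻⁵ mol.
Moles of photons: 8.90×10²¹ / 6.022×10²³ = 0.01478 mol.
Fraction absorbed: 1 − 78.1/100 = 0.2190.
Photons absorbed: 0.2190 × 0.01478 = 0.003237 mol.
Φ = 1.341×10⁻⁵ mol / 0.003237 mol photons = 0.0041.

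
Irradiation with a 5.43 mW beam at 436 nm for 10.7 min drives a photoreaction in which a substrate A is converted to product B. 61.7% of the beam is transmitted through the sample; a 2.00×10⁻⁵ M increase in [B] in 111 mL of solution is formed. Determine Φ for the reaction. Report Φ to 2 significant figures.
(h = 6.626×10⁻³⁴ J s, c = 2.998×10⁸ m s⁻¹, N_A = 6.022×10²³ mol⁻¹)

Φ = 0.46

Product: (2.00×10⁻⁵ M)(0.111 L) = 2.220×10⁻⁶ mol.
Photon energy at 436 nm: hc/λ = (6.626×10⁻³⁴)(2.998×10⁸)/(436×10⁻⁹) = 4.556×10⁻¹⁹ J.
Energy delivered: (5.43 mW)(642 s) = 3.486 J.
Photons incident: 3.486 / 4.556×10⁻¹⁹ = 7.651×10¹⁸, i.e. 7.651×10¹⁸/6.022×10²³ = 1.271×10⁻⁵ mol.
Fraction absorbed: 1 − 61.7/100 = 0.3830.
Photons absorbed: 0.3830 × 1.271×10⁻⁵ = 4.868×10⁻⁶ mol.
Φ = 2.220×10⁻⁶ mol / 4.868×10⁻⁶ mol photons = 0.46.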